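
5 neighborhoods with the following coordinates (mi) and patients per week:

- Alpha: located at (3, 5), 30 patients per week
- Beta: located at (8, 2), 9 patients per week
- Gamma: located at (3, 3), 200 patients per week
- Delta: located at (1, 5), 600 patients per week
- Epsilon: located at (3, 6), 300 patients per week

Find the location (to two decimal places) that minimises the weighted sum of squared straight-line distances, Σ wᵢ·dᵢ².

The minimiser of Σwᵢ‖p−pᵢ‖² is the weighted centroid p* = (Σwᵢpᵢ)/(Σwᵢ).
Σwᵢ = 1139.
Σwᵢxᵢ = 30·3 + 9·8 + 200·3 + 600·1 + 300·3 = 2262.
Σwᵢyᵢ = 30·5 + 9·2 + 200·3 + 600·5 + 300·6 = 5568.
x* = 2262/1139 = 1.99, y* = 5568/1139 = 4.89.

(1.99, 4.89)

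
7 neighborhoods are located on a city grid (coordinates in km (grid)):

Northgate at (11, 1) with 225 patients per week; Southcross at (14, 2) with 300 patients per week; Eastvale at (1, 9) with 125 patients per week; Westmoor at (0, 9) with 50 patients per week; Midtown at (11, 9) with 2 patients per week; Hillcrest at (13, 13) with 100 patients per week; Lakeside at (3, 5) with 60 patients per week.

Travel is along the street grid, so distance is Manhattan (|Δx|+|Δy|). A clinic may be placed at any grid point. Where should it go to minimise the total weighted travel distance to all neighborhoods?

Manhattan distance separates: Σwᵢ(|x−xᵢ|+|y−yᵢ|) = Σwᵢ|x−xᵢ| + Σwᵢ|y−yᵢ|, so x and y are optimised independently as 1-D weighted medians.
Total weight W = 862; half = 431.
x-coordinate, sorted with cumulative weight:
  x=0 (Westmoor, w=50) cum 50
  x=1 (Eastvale, w=125) cum 175
  x=3 (Lakeside, w=60) cum 235
  x=11 (Northgate, w=225) cum 460  ← median
  x=11 (Midtown, w=2) cum 462
  x=13 (Hillcrest, w=100) cum 562
  x=14 (Southcross, w=300) cum 862
⇒ x* = 11
y-coordinate, sorted with cumulative weight:
  y=1 (Northgate, w=225) cum 225
  y=2 (Southcross, w=300) cum 525  ← median
  y=5 (Lakeside, w=60) cum 585
  y=9 (Eastvale, w=125) cum 710
  y=9 (Westmoor, w=50) cum 760
  y=9 (Midtown, w=2) cum 762
  y=13 (Hillcrest, w=100) cum 862
⇒ y* = 2

(11, 2)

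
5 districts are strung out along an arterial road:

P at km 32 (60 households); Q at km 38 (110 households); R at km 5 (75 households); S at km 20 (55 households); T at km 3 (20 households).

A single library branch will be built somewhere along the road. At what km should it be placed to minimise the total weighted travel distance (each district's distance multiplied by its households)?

x = 32

For a sum of weighted absolute distances on a line, the optimum is the weighted median (not the mean). Total weight W = 320; half-weight = 160.
Sort by position and accumulate weight:
  km 3 (T, w=20) → cum 20
  km 5 (R, w=75) → cum 95
  km 20 (S, w=55) → cum 150
  km 32 (P, w=60) → cum 210  ≥ 160 → median here
  km 38 (Q, w=110) → cum 320
Optimal location: km 32.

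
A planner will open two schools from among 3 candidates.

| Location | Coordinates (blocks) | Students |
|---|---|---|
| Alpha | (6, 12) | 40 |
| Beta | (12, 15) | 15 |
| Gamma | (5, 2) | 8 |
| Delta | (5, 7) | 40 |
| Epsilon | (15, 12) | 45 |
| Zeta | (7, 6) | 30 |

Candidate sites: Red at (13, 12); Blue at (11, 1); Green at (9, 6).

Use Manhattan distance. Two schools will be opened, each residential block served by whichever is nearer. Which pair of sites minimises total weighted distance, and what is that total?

{Red, Green}, total 754

Evaluate every pair (each demand assigned to the nearer of the two):
  {Red, Green}: total = 754
  {Red, Blue}: total = 1236
  {Blue, Green}: total = 1396
Best pair: {Red, Green} with total 754.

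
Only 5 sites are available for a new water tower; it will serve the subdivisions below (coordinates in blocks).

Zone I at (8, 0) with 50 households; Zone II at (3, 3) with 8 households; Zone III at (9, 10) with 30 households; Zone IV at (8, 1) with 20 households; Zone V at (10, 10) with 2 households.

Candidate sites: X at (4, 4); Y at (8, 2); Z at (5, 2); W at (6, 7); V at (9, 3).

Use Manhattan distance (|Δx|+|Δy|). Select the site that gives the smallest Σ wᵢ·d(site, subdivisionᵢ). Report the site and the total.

Y, total 458 blocks

Total weighted distance at each candidate:
  X (4, 4): total = 910
  Y (8, 2): total = 458
  Z (5, 2): total = 740
  W (6, 7): total = 860
  V (9, 3): total = 534
Minimum is at Y with total 458 blocks.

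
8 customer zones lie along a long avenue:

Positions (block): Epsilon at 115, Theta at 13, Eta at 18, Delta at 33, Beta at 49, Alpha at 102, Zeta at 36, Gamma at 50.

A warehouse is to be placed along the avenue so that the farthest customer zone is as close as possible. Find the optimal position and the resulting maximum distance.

The 1-center on a line is the midpoint of the two extreme points: leftmost at 13, rightmost at 115.
Optimal location = (13 + 115)/2 = 64; maximum distance = (115 − 13)/2 = 51.

location 64, max distance 51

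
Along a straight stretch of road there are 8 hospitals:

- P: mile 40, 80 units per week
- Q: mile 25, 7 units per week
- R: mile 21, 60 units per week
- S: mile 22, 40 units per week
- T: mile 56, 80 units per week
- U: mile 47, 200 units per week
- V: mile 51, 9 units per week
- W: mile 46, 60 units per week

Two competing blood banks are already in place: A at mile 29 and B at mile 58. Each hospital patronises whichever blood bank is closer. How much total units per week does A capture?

The indifferent point is the midpoint (29+58)/2 = 43.5; hospitals left of it (closer to A at 29) go to A, those right go to B.
  R at 21 (w=60) → A
  S at 22 (w=40) → A
  Q at 25 (w=7) → A
  P at 40 (w=80) → A
  W at 46 (w=60) → B
  U at 47 (w=200) → B
  V at 51 (w=9) → B
  T at 56 (w=80) → B
A captures 187; B captures 349.

187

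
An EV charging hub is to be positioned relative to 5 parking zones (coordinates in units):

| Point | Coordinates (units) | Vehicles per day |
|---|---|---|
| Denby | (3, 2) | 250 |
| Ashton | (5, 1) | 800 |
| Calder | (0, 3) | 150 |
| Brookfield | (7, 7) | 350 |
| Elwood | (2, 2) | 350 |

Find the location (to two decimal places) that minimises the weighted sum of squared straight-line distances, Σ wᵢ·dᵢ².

The minimiser of Σwᵢ‖p−pᵢ‖² is the weighted centroid p* = (Σwᵢpᵢ)/(Σwᵢ).
Σwᵢ = 1900.
Σwᵢxᵢ = 250·3 + 800·5 + 150·0 + 350·7 + 350·2 = 7900.
Σwᵢyᵢ = 250·2 + 800·1 + 150·3 + 350·7 + 350·2 = 4900.
x* = 7900/1900 = 4.16, y* = 4900/1900 = 2.58.

(4.16, 2.58)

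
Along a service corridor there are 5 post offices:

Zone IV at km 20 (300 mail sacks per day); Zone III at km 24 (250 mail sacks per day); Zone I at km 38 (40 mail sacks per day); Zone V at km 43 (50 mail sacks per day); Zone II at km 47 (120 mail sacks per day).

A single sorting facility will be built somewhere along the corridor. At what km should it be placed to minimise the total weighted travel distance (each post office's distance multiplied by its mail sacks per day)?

x = 24

For a sum of weighted absolute distances on a line, the optimum is the weighted median (not the mean). Total weight W = 760; half-weight = 380.
Sort by position and accumulate weight:
  km 20 (Zone IV, w=300) → cum 300
  km 24 (Zone III, w=250) → cum 550  ≥ 380 → median here
  km 38 (Zone I, w=40) → cum 590
  km 43 (Zone V, w=50) → cum 640
  km 47 (Zone II, w=120) → cum 760
Optimal location: km 24.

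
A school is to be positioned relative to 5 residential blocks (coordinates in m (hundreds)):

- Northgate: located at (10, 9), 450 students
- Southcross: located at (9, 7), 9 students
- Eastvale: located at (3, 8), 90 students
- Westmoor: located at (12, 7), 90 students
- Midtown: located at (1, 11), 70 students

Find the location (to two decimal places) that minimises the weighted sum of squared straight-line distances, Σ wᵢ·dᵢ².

(8.46, 8.79)

The minimiser of Σwᵢ‖p−pᵢ‖² is the weighted centroid p* = (Σwᵢpᵢ)/(Σwᵢ).
Σwᵢ = 709.
Σwᵢxᵢ = 450·10 + 9·9 + 90·3 + 90·12 + 70·1 = 6001.
Σwᵢyᵢ = 450·9 + 9·7 + 90·8 + 90·7 + 70·11 = 6233.
x* = 6001/709 = 8.46, y* = 6233/709 = 8.79.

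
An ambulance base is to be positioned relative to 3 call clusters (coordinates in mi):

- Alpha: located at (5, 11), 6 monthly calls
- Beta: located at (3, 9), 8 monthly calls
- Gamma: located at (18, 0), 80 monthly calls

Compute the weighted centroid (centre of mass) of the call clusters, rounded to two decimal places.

(15.89, 1.47)

The minimiser of Σwᵢ‖p−pᵢ‖² is the weighted centroid p* = (Σwᵢpᵢ)/(Σwᵢ).
Σwᵢ = 94.
Σwᵢxᵢ = 6·5 + 8·3 + 80·18 = 1494.
Σwᵢyᵢ = 6·11 + 8·9 + 80·0 = 138.
x* = 1494/94 = 15.89, y* = 138/94 = 1.47.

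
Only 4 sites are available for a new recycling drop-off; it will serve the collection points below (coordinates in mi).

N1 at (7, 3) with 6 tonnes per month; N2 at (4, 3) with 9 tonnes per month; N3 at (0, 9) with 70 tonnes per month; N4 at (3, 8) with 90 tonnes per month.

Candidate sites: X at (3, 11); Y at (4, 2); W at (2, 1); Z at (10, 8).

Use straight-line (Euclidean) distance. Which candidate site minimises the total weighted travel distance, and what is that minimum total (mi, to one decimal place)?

X, total 648.6 mi

Total weighted distance at each candidate:
  X (3, 11): total = 648.6
  Y (4, 2): total = 1139.8
  W (2, 1): total = 1271.4
  Z (10, 8): total = 1438.8
Minimum is at X with total 648.6 mi.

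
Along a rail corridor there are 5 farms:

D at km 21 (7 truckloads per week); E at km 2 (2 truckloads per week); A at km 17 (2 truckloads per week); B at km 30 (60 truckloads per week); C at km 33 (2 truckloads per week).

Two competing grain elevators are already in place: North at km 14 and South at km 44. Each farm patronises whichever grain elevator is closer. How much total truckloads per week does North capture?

The indifferent point is the midpoint (14+44)/2 = 29; farms left of it (closer to North at 14) go to North, those right go to South.
  E at 2 (w=2) → North
  A at 17 (w=2) → North
  D at 21 (w=7) → North
  B at 30 (w=60) → South
  C at 33 (w=2) → South
North captures 11; South captures 62.

11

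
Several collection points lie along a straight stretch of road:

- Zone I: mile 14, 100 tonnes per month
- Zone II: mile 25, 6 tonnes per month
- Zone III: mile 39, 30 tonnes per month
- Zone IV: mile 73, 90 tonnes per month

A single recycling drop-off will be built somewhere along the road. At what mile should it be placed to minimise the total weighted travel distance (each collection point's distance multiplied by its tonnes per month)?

For a sum of weighted absolute distances on a line, the optimum is the weighted median (not the mean). Total weight W = 226; half-weight = 113.
Sort by position and accumulate weight:
  mile 14 (Zone I, w=100) → cum 100
  mile 25 (Zone II, w=6) → cum 106
  mile 39 (Zone III, w=30) → cum 136  ≥ 113 → median here
  mile 73 (Zone IV, w=90) → cum 226
Optimal location: mile 39.

x = 39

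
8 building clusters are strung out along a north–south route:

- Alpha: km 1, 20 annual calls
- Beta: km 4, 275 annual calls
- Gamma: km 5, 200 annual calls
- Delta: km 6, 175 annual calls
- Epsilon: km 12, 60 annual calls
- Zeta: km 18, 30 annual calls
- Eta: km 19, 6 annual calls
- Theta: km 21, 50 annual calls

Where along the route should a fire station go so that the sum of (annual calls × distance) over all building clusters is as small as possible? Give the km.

For a sum of weighted absolute distances on a line, the optimum is the weighted median (not the mean). Total weight W = 816; half-weight = 408.
Sort by position and accumulate weight:
  km 1 (Alpha, w=20) → cum 20
  km 4 (Beta, w=275) → cum 295
  km 5 (Gamma, w=200) → cum 495  ≥ 408 → median here
  km 6 (Delta, w=175) → cum 670
  km 12 (Epsilon, w=60) → cum 730
  km 18 (Zeta, w=30) → cum 760
  km 19 (Eta, w=6) → cum 766
  km 21 (Theta, w=50) → cum 816
Optimal location: km 5.

x = 5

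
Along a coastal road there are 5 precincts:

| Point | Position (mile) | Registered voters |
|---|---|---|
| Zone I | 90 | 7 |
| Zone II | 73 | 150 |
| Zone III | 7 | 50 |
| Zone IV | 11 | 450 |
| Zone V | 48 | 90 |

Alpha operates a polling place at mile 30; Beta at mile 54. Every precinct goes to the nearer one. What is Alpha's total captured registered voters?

500

The indifferent point is the midpoint (30+54)/2 = 42; precincts left of it (closer to Alpha at 30) go to Alpha, those right go to Beta.
  Zone III at 7 (w=50) → Alpha
  Zone IV at 11 (w=450) → Alpha
  Zone V at 48 (w=90) → Beta
  Zone II at 73 (w=150) → Beta
  Zone I at 90 (w=7) → Beta
Alpha captures 500; Beta captures 247.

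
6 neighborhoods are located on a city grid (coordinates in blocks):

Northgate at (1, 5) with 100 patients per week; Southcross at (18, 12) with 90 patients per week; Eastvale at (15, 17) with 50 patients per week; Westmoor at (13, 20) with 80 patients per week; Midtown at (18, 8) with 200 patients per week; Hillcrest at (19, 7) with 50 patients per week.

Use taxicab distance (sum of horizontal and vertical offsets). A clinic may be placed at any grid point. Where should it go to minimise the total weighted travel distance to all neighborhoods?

Manhattan distance separates: Σwᵢ(|x−xᵢ|+|y−yᵢ|) = Σwᵢ|x−xᵢ| + Σwᵢ|y−yᵢ|, so x and y are optimised independently as 1-D weighted medians.
Total weight W = 570; half = 285.
x-coordinate, sorted with cumulative weight:
  x=1 (Northgate, w=100) cum 100
  x=13 (Westmoor, w=80) cum 180
  x=15 (Eastvale, w=50) cum 230
  x=18 (Southcross, w=90) cum 320  ← median
  x=18 (Midtown, w=200) cum 520
  x=19 (Hillcrest, w=50) cum 570
⇒ x* = 18
y-coordinate, sorted with cumulative weight:
  y=5 (Northgate, w=100) cum 100
  y=7 (Hillcrest, w=50) cum 150
  y=8 (Midtown, w=200) cum 350  ← median
  y=12 (Southcross, w=90) cum 440
  y=17 (Eastvale, w=50) cum 490
  y=20 (Westmoor, w=80) cum 570
⇒ y* = 8

(18, 8)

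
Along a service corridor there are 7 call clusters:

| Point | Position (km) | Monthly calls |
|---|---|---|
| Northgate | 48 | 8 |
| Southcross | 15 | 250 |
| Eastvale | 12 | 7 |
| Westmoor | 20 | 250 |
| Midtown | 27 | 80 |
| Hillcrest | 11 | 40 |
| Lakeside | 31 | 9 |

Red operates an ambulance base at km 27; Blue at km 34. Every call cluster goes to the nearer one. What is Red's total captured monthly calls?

627

The indifferent point is the midpoint (27+34)/2 = 30.5; call clusters left of it (closer to Red at 27) go to Red, those right go to Blue.
  Hillcrest at 11 (w=40) → Red
  Eastvale at 12 (w=7) → Red
  Southcross at 15 (w=250) → Red
  Westmoor at 20 (w=250) → Red
  Midtown at 27 (w=80) → Red
  Lakeside at 31 (w=9) → Blue
  Northgate at 48 (w=8) → Blue
Red captures 627; Blue captures 17.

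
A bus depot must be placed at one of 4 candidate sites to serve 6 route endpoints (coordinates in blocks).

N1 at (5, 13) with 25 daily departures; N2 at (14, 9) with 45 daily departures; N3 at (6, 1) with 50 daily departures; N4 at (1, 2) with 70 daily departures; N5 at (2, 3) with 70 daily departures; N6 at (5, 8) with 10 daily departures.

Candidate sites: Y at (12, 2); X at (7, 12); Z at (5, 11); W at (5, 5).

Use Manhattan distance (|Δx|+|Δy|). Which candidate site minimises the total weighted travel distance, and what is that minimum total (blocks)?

W, total 1905 blocks

Total weighted distance at each candidate:
  Y (12, 2): total = 2875
  X (7, 12): total = 3285
  Z (5, 11): total = 2805
  W (5, 5): total = 1905
Minimum is at W with total 1905 blocks.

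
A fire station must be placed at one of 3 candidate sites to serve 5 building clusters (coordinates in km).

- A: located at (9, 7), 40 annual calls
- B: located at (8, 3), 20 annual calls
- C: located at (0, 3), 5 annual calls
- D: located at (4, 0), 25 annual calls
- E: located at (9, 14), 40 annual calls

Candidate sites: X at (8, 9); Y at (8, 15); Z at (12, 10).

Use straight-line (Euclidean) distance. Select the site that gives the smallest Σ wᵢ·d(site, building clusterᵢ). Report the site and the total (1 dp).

Total weighted distance at each candidate:
  X (8, 9): total = 709.6
  Y (8, 15): total = 1079.3
  Z (12, 10): total = 920.6
Minimum is at X with total 709.6 km.

X, total 709.6 km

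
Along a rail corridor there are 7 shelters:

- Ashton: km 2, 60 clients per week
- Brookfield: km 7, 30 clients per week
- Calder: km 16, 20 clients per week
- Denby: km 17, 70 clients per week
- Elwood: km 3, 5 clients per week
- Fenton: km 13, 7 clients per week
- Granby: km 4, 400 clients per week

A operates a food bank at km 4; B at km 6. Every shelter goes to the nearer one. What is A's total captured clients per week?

The indifferent point is the midpoint (4+6)/2 = 5; shelters left of it (closer to A at 4) go to A, those right go to B.
  Ashton at 2 (w=60) → A
  Elwood at 3 (w=5) → A
  Granby at 4 (w=400) → A
  Brookfield at 7 (w=30) → B
  Fenton at 13 (w=7) → B
  Calder at 16 (w=20) → B
  Denby at 17 (w=70) → B
A captures 465; B captures 127.

465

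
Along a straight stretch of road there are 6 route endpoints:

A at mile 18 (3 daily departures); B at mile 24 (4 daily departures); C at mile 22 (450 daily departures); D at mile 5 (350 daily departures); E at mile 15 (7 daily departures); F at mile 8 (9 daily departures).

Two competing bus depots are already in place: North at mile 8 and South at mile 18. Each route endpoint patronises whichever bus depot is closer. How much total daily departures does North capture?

359

The indifferent point is the midpoint (8+18)/2 = 13; route endpoints left of it (closer to North at 8) go to North, those right go to South.
  D at 5 (w=350) → North
  F at 8 (w=9) → North
  E at 15 (w=7) → South
  A at 18 (w=3) → South
  C at 22 (w=450) → South
  B at 24 (w=4) → South
North captures 359; South captures 464.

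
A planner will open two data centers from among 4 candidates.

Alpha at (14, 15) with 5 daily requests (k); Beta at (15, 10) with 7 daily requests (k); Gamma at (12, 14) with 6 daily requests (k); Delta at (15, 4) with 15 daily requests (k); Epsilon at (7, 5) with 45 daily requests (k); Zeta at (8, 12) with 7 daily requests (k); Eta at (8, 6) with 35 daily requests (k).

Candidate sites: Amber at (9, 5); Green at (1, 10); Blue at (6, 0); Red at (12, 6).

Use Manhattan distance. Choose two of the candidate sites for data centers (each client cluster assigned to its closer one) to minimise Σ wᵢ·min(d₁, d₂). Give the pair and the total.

Evaluate every pair (each demand assigned to the nearer of the two):
  {Amber, Red}: total = 443
  {Amber, Green}: total = 545
  {Amber, Blue}: total = 545
  {Green, Red}: total = 700
  {Blue, Red}: total = 707
  {Green, Blue}: total = 1086
Best pair: {Amber, Red} with total 443.

{Amber, Red}, total 443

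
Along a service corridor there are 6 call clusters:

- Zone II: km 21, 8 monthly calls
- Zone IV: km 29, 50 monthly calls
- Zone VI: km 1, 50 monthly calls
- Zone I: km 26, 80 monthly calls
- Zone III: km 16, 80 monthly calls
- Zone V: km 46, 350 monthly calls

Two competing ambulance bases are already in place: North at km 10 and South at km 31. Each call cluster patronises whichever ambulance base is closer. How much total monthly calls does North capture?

The indifferent point is the midpoint (10+31)/2 = 20.5; call clusters left of it (closer to North at 10) go to North, those right go to South.
  Zone VI at 1 (w=50) → North
  Zone III at 16 (w=80) → North
  Zone II at 21 (w=8) → South
  Zone I at 26 (w=80) → South
  Zone IV at 29 (w=50) → South
  Zone V at 46 (w=350) → South
North captures 130; South captures 488.

130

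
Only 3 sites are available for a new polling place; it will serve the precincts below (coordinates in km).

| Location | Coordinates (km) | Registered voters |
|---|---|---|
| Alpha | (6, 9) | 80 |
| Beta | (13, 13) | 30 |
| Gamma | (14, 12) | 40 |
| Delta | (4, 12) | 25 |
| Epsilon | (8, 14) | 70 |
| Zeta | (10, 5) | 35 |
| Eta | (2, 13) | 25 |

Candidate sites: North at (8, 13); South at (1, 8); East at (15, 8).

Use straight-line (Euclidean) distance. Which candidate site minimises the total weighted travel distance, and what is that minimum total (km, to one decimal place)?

Total weighted distance at each candidate:
  North (8, 13): total = 1362.8
  South (1, 8): total = 2571.9
  East (15, 8): total = 2541.2
Minimum is at North with total 1362.8 km.

North, total 1362.8 km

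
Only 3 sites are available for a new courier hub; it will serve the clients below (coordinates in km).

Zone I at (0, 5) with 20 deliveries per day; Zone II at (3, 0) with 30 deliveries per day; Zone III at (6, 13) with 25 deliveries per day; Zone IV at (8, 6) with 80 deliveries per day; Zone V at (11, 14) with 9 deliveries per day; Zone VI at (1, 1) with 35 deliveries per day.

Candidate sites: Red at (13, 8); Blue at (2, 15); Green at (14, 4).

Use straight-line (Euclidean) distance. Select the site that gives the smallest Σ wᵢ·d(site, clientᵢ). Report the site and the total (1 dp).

Red, total 1840.0 km

Total weighted distance at each candidate:
  Red (13, 8): total = 1840.0
  Blue (2, 15): total = 2204.8
  Green (14, 4): total = 1999.8
Minimum is at Red with total 1840.0 km.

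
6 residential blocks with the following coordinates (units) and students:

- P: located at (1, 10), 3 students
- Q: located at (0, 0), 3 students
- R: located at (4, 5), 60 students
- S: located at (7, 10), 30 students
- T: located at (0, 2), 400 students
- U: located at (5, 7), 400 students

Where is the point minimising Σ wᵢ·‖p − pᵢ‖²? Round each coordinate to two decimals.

(2.74, 4.72)

The minimiser of Σwᵢ‖p−pᵢ‖² is the weighted centroid p* = (Σwᵢpᵢ)/(Σwᵢ).
Σwᵢ = 896.
Σwᵢxᵢ = 3·1 + 3·0 + 60·4 + 30·7 + 400·0 + 400·5 = 2453.
Σwᵢyᵢ = 3·10 + 3·0 + 60·5 + 30·10 + 400·2 + 400·7 = 4230.
x* = 2453/896 = 2.74, y* = 4230/896 = 4.72.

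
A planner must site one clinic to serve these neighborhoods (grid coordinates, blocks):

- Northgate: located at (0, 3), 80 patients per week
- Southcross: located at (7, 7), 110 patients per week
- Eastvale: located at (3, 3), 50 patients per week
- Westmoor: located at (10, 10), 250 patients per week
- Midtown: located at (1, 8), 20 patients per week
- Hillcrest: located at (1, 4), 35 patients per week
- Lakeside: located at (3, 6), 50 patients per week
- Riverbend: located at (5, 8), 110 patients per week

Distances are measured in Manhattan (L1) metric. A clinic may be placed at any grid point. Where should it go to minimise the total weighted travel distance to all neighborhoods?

Manhattan distance separates: Σwᵢ(|x−xᵢ|+|y−yᵢ|) = Σwᵢ|x−xᵢ| + Σwᵢ|y−yᵢ|, so x and y are optimised independently as 1-D weighted medians.
Total weight W = 705; half = 352.5.
x-coordinate, sorted with cumulative weight:
  x=0 (Northgate, w=80) cum 80
  x=1 (Midtown, w=20) cum 100
  x=1 (Hillcrest, w=35) cum 135
  x=3 (Eastvale, w=50) cum 185
  x=3 (Lakeside, w=50) cum 235
  x=5 (Riverbend, w=110) cum 345
  x=7 (Southcross, w=110) cum 455  ← median
  x=10 (Westmoor, w=250) cum 705
⇒ x* = 7
y-coordinate, sorted with cumulative weight:
  y=3 (Northgate, w=80) cum 80
  y=3 (Eastvale, w=50) cum 130
  y=4 (Hillcrest, w=35) cum 165
  y=6 (Lakeside, w=50) cum 215
  y=7 (Southcross, w=110) cum 325
  y=8 (Midtown, w=20) cum 345
  y=8 (Riverbend, w=110) cum 455  ← median
  y=10 (Westmoor, w=250) cum 705
⇒ y* = 8

(7, 8)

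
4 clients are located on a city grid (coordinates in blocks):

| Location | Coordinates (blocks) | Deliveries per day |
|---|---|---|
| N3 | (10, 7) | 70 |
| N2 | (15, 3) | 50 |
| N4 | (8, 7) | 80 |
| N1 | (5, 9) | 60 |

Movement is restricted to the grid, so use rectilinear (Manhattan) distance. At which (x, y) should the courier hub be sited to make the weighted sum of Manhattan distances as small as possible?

Manhattan distance separates: Σwᵢ(|x−xᵢ|+|y−yᵢ|) = Σwᵢ|x−xᵢ| + Σwᵢ|y−yᵢ|, so x and y are optimised independently as 1-D weighted medians.
Total weight W = 260; half = 130.
x-coordinate, sorted with cumulative weight:
  x=5 (N1, w=60) cum 60
  x=8 (N4, w=80) cum 140  ← median
  x=10 (N3, w=70) cum 210
  x=15 (N2, w=50) cum 260
⇒ x* = 8
y-coordinate, sorted with cumulative weight:
  y=3 (N2, w=50) cum 50
  y=7 (N3, w=70) cum 120
  y=7 (N4, w=80) cum 200  ← median
  y=9 (N1, w=60) cum 260
⇒ y* = 7

(8, 7)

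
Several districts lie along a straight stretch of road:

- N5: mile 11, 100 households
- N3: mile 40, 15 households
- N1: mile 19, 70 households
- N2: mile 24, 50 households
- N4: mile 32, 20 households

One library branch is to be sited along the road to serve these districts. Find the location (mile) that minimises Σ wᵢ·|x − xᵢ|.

For a sum of weighted absolute distances on a line, the optimum is the weighted median (not the mean). Total weight W = 255; half-weight = 127.5.
Sort by position and accumulate weight:
  mile 11 (N5, w=100) → cum 100
  mile 19 (N1, w=70) → cum 170  ≥ 127.5 → median here
  mile 24 (N2, w=50) → cum 220
  mile 32 (N4, w=20) → cum 240
  mile 40 (N3, w=15) → cum 255
Optimal location: mile 19.

x = 19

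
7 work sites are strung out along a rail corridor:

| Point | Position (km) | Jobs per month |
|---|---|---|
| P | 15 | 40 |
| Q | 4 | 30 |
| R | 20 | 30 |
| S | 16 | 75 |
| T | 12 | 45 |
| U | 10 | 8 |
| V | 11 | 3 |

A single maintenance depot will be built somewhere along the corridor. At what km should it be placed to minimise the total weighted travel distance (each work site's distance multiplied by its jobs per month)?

x = 15

For a sum of weighted absolute distances on a line, the optimum is the weighted median (not the mean). Total weight W = 231; half-weight = 115.5.
Sort by position and accumulate weight:
  km 4 (Q, w=30) → cum 30
  km 10 (U, w=8) → cum 38
  km 11 (V, w=3) → cum 41
  km 12 (T, w=45) → cum 86
  km 15 (P, w=40) → cum 126  ≥ 115.5 → median here
  km 16 (S, w=75) → cum 201
  km 20 (R, w=30) → cum 231
Optimal location: km 15.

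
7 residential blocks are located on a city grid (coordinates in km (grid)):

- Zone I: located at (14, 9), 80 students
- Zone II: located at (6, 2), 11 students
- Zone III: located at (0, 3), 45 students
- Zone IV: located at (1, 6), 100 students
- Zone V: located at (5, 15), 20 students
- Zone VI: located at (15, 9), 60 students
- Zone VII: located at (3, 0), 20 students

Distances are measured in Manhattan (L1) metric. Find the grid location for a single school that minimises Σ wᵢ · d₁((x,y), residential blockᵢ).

Manhattan distance separates: Σwᵢ(|x−xᵢ|+|y−yᵢ|) = Σwᵢ|x−xᵢ| + Σwᵢ|y−yᵢ|, so x and y are optimised independently as 1-D weighted medians.
Total weight W = 336; half = 168.
x-coordinate, sorted with cumulative weight:
  x=0 (Zone III, w=45) cum 45
  x=1 (Zone IV, w=100) cum 145
  x=3 (Zone VII, w=20) cum 165
  x=5 (Zone V, w=20) cum 185  ← median
  x=6 (Zone II, w=11) cum 196
  x=14 (Zone I, w=80) cum 276
  x=15 (Zone VI, w=60) cum 336
⇒ x* = 5
y-coordinate, sorted with cumulative weight:
  y=0 (Zone VII, w=20) cum 20
  y=2 (Zone II, w=11) cum 31
  y=3 (Zone III, w=45) cum 76
  y=6 (Zone IV, w=100) cum 176  ← median
  y=9 (Zone I, w=80) cum 256
  y=9 (Zone VI, w=60) cum 316
  y=15 (Zone V, w=20) cum 336
⇒ y* = 6

(5, 6)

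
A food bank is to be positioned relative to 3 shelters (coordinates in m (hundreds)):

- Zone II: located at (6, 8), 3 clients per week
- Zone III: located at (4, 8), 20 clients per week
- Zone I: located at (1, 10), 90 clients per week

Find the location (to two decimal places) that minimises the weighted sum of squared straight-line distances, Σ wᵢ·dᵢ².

(1.66, 9.59)

The minimiser of Σwᵢ‖p−pᵢ‖² is the weighted centroid p* = (Σwᵢpᵢ)/(Σwᵢ).
Σwᵢ = 113.
Σwᵢxᵢ = 3·6 + 20·4 + 90·1 = 188.
Σwᵢyᵢ = 3·8 + 20·8 + 90·10 = 1084.
x* = 188/113 = 1.66, y* = 1084/113 = 9.59.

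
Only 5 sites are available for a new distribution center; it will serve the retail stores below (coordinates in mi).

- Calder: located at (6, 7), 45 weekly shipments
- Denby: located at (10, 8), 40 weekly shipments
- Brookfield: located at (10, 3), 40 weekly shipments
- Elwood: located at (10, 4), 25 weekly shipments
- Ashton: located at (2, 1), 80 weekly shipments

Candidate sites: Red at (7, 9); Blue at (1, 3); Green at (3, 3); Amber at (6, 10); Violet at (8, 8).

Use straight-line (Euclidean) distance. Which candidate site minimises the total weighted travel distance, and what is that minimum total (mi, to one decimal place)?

Green, total 1204.8 mi

Total weighted distance at each candidate:
  Red (7, 9): total = 1395.9
  Blue (1, 3): total = 1465.2
  Green (3, 3): total = 1204.8
  Amber (6, 10): total = 1604.6
  Violet (8, 8): total = 1245.4
Minimum is at Green with total 1204.8 mi.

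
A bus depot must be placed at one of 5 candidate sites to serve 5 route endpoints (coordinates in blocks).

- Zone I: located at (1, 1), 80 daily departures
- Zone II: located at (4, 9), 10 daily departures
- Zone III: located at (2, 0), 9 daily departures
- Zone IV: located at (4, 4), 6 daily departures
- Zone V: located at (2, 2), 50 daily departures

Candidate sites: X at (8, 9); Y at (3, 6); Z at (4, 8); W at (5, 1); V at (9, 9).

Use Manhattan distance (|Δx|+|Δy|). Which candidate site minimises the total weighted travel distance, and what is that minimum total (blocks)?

Total weighted distance at each candidate:
  X (8, 9): total = 2079
  Y (3, 6): total = 931
  Z (4, 8): total = 1324
  W (5, 1): total = 670
  V (9, 9): total = 2234
Minimum is at W with total 670 blocks.

W, total 670 blocks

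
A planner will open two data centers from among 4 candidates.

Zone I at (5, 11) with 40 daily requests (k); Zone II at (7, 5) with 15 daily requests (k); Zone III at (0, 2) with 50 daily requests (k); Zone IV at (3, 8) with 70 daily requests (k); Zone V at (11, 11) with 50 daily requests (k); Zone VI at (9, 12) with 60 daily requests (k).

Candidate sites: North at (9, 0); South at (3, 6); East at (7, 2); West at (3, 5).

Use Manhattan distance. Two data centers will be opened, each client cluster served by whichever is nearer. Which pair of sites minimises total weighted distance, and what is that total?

{South, West}, total 2150

Evaluate every pair (each demand assigned to the nearer of the two):
  {South, West}: total = 2150
  {South, East}: total = 2185
  {North, South}: total = 2215
  {East, West}: total = 2245
  {North, West}: total = 2260
  {North, East}: total = 2905
Best pair: {South, West} with total 2150.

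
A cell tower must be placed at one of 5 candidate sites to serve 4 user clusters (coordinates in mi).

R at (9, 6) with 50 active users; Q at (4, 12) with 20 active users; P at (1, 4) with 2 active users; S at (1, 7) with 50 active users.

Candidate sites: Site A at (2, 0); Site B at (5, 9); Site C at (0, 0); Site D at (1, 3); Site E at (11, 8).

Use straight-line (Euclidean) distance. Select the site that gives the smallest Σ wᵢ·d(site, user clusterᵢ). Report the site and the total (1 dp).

Site B, total 549.7 mi

Total weighted distance at each candidate:
  Site A (2, 0): total = 1066.1
  Site B (5, 9): total = 549.7
  Site C (0, 0): total = 1155.6
  Site D (1, 3): total = 818.9
  Site E (11, 8): total = 826.7
Minimum is at Site B with total 549.7 mi.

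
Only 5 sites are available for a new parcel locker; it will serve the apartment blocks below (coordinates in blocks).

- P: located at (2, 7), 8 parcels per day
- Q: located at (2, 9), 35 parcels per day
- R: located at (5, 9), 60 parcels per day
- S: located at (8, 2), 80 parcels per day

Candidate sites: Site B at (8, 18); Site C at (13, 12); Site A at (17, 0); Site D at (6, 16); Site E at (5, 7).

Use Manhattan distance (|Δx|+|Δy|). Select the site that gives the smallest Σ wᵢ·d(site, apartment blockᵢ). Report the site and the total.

Site E, total 959 blocks

Total weighted distance at each candidate:
  Site B (8, 18): total = 2661
  Site C (13, 12): total = 2478
  Site A (17, 0): total = 3156
  Site D (6, 16): total = 2249
  Site E (5, 7): total = 959
Minimum is at Site E with total 959 blocks.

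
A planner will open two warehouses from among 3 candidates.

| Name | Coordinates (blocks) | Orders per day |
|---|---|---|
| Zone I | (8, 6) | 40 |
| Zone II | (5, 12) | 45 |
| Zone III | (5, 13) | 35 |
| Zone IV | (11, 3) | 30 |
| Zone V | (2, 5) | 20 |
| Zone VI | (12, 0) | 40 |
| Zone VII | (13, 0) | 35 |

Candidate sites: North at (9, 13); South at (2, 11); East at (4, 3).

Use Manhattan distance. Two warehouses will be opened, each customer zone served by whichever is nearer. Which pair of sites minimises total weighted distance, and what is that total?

Evaluate every pair (each demand assigned to the nearer of the two):
  {South, East}: total = 1785
  {North, East}: total = 1795
  {North, South}: total = 2355
Best pair: {South, East} with total 1785.

{South, East}, total 1785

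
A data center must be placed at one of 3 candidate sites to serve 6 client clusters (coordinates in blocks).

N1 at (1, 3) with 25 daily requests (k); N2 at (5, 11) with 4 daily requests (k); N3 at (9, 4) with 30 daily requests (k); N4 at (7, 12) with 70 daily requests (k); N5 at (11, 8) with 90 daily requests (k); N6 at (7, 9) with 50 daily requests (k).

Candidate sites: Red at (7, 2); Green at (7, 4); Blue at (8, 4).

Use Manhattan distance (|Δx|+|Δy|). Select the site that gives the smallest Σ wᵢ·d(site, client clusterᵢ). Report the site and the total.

Green, total 1801 blocks

Total weighted distance at each candidate:
  Red (7, 2): total = 2289
  Green (7, 4): total = 1801
  Blue (8, 4): total = 1830
Minimum is at Green with total 1801 blocks.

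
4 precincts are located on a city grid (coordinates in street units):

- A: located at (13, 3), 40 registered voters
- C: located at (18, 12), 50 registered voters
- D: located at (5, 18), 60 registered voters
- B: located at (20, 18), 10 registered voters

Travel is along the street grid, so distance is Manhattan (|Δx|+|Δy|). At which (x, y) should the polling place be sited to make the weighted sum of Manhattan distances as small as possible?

(13, 12)

Manhattan distance separates: Σwᵢ(|x−xᵢ|+|y−yᵢ|) = Σwᵢ|x−xᵢ| + Σwᵢ|y−yᵢ|, so x and y are optimised independently as 1-D weighted medians.
Total weight W = 160; half = 80.
x-coordinate, sorted with cumulative weight:
  x=5 (D, w=60) cum 60
  x=13 (A, w=40) cum 100  ← median
  x=18 (C, w=50) cum 150
  x=20 (B, w=10) cum 160
⇒ x* = 13
y-coordinate, sorted with cumulative weight:
  y=3 (A, w=40) cum 40
  y=12 (C, w=50) cum 90  ← median
  y=18 (D, w=60) cum 150
  y=18 (B, w=10) cum 160
⇒ y* = 12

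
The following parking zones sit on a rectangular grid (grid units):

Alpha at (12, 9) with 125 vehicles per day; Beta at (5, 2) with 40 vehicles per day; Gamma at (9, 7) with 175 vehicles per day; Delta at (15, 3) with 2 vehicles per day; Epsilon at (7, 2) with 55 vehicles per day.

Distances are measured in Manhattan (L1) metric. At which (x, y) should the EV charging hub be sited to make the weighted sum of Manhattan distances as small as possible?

(9, 7)

Manhattan distance separates: Σwᵢ(|x−xᵢ|+|y−yᵢ|) = Σwᵢ|x−xᵢ| + Σwᵢ|y−yᵢ|, so x and y are optimised independently as 1-D weighted medians.
Total weight W = 397; half = 198.5.
x-coordinate, sorted with cumulative weight:
  x=5 (Beta, w=40) cum 40
  x=7 (Epsilon, w=55) cum 95
  x=9 (Gamma, w=175) cum 270  ← median
  x=12 (Alpha, w=125) cum 395
  x=15 (Delta, w=2) cum 397
⇒ x* = 9
y-coordinate, sorted with cumulative weight:
  y=2 (Beta, w=40) cum 40
  y=2 (Epsilon, w=55) cum 95
  y=3 (Delta, w=2) cum 97
  y=7 (Gamma, w=175) cum 272  ← median
  y=9 (Alpha, w=125) cum 397
⇒ y* = 7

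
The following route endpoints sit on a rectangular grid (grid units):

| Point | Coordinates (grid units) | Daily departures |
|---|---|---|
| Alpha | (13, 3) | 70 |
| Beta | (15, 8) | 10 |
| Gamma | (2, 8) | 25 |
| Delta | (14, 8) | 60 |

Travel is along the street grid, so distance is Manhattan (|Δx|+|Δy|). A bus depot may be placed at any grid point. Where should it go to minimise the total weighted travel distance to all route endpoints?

Manhattan distance separates: Σwᵢ(|x−xᵢ|+|y−yᵢ|) = Σwᵢ|x−xᵢ| + Σwᵢ|y−yᵢ|, so x and y are optimised independently as 1-D weighted medians.
Total weight W = 165; half = 82.5.
x-coordinate, sorted with cumulative weight:
  x=2 (Gamma, w=25) cum 25
  x=13 (Alpha, w=70) cum 95  ← median
  x=14 (Delta, w=60) cum 155
  x=15 (Beta, w=10) cum 165
⇒ x* = 13
y-coordinate, sorted with cumulative weight:
  y=3 (Alpha, w=70) cum 70
  y=8 (Beta, w=10) cum 80
  y=8 (Gamma, w=25) cum 105  ← median
  y=8 (Delta, w=60) cum 165
⇒ y* = 8

(13, 8)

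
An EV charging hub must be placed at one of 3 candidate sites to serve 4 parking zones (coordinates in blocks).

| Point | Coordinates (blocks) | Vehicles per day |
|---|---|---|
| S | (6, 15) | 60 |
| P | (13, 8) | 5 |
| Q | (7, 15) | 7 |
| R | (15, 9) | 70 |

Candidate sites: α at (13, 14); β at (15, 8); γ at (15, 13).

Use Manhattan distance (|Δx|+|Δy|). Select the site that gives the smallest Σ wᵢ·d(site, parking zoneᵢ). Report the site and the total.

γ, total 1045 blocks

Total weighted distance at each candidate:
  α (13, 14): total = 1049
  β (15, 8): total = 1145
  γ (15, 13): total = 1045
Minimum is at γ with total 1045 blocks.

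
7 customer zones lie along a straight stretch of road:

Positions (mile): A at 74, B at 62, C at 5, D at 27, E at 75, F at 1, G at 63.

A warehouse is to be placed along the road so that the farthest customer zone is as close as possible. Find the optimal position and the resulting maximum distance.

The 1-center on a line is the midpoint of the two extreme points: leftmost at 1, rightmost at 75.
Optimal location = (1 + 75)/2 = 38; maximum distance = (75 − 1)/2 = 37.

location 38, max distance 37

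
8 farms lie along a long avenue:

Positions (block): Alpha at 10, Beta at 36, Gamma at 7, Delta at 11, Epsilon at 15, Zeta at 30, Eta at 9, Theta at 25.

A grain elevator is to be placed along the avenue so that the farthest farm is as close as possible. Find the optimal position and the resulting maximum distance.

The 1-center on a line is the midpoint of the two extreme points: leftmost at 7, rightmost at 36.
Optimal location = (7 + 36)/2 = 21.5; maximum distance = (36 − 7)/2 = 14.5.

location 21.5, max distance 14.5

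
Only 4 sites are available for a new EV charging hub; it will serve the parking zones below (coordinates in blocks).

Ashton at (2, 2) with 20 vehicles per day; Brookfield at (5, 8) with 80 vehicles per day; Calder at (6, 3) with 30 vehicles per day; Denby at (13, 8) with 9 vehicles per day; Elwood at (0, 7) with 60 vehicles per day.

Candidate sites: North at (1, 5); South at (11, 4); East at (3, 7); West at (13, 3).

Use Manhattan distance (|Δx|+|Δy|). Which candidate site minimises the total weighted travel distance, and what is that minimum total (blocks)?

East, total 849 blocks

Total weighted distance at each candidate:
  North (1, 5): total = 1165
  South (11, 4): total = 2094
  East (3, 7): total = 849
  West (13, 3): total = 2555
Minimum is at East with total 849 blocks.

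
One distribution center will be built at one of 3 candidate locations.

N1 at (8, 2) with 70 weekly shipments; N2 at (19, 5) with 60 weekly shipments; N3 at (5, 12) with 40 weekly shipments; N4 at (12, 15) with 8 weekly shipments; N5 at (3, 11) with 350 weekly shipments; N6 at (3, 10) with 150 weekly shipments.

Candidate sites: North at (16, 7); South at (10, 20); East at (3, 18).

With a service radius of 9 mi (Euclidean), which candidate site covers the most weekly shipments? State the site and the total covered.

Coverage radius r = 9 mi; a point is covered iff (Δx)²+(Δy)² ≤ 9² = 81.
  North (16, 7): covers {N2, N4} → 68
  South (10, 20): covers {N4} → 8
  East (3, 18): covers {N3, N5, N6} → 540
Maximum coverage at East: 540 weekly shipments.

East, covering 540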